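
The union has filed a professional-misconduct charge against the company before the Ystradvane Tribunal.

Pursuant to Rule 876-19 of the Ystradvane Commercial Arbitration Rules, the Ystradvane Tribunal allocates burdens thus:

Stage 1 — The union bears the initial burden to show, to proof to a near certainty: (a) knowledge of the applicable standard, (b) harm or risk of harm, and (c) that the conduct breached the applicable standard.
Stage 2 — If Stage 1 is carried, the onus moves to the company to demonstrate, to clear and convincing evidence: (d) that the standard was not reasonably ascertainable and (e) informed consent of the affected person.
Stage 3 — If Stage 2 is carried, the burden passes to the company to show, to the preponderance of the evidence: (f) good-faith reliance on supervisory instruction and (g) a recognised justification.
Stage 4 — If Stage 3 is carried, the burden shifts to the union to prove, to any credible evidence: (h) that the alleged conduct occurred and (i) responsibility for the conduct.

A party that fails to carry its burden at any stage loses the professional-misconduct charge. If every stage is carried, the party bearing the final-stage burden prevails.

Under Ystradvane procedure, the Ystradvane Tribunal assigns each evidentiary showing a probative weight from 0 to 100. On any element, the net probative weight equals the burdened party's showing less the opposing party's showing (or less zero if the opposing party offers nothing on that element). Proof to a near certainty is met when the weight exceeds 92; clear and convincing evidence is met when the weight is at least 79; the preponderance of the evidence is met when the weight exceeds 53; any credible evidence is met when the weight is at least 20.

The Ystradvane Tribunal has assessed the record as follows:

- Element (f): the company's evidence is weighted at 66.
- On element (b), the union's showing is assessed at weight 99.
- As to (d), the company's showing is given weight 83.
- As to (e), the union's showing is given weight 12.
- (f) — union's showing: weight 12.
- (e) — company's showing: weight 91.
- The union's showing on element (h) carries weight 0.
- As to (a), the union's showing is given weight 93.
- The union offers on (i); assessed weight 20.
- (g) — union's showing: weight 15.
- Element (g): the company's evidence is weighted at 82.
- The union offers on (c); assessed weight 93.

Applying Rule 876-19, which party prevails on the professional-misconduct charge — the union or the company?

company

Stage 1 (union, proof to a near certainty, weight exceeds 92): (a) 93 > 92 — meets; (b) 99 > 92 — meets; (c) 93 > 92 — meets.
  All elements met. The burden passes to the company.
Stage 2 (company, clear and convincing evidence, weight is at least 79): (d) 83 ≥ 79 — meets; (e) net 91−12=79 ≥ 79 — meets.
  All elements met. The company retains the burden for Stage 3.
Stage 3 (company, the preponderance of the evidence, weight exceeds 53): (f) net 66−12=54 > 53 — meets; (g) net 82−15=67 > 53 — meets.
  The company carries Stage 3; the union now bears the burden.
Stage 4 (union, any credible evidence, weight is at least 20): (h) 0 < 20 — fails; (i) 20 ≥ 20 — meets.
  Not every element is met, so the union fails to carry Stage 4.
The analysis ends at Stage 4; the company prevails.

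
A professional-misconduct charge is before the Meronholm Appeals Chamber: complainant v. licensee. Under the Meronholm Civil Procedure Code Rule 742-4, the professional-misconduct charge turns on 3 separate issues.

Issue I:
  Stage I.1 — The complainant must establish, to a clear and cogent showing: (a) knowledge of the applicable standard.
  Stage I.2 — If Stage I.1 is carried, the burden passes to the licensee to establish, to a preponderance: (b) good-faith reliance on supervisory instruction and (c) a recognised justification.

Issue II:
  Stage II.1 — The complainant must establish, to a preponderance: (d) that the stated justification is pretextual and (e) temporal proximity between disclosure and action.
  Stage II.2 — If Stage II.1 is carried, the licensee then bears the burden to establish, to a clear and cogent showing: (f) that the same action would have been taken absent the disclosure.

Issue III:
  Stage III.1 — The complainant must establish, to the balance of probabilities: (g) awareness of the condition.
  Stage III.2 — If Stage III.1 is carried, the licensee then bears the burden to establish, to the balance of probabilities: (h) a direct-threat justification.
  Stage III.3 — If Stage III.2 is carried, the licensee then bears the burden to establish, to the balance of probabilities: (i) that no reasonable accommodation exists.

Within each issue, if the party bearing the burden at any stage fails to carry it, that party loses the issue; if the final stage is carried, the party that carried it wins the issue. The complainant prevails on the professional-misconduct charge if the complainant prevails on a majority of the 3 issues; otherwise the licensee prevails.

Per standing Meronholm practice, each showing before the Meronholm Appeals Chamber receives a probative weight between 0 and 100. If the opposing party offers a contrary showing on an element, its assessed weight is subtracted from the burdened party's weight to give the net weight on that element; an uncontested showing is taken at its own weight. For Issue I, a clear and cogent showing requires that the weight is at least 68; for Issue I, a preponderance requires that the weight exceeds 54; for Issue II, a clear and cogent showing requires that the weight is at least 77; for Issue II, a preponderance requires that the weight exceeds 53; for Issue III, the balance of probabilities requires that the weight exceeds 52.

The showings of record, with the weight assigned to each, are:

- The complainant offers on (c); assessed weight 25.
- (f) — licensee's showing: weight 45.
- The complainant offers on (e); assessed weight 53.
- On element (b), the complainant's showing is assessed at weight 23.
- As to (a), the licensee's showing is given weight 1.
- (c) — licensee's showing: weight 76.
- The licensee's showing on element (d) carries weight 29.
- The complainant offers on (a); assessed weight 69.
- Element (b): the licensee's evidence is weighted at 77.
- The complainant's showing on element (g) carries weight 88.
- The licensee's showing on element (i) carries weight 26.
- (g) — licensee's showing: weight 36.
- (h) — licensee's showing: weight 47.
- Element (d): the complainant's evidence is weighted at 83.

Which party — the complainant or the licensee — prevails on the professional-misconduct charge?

licensee

— Issue I —
Stage I.1 (complainant, a clear and cogent showing, weight is at least 68): (a) net 69−1=68 ≥ 68 — meets.
  Stage I.1 carried; the burden shifts to the licensee.
Stage I.2 (licensee, a preponderance, weight exceeds 54): (b) net 77−23=54 ≤ 54 — fails; (c) net 76−25=51 ≤ 54 — fails.
  The licensee does not carry Stage I.2.
So the complainant prevails on this issue.
— Issue II —
At Stage II.1 the complainant must meet a preponderance (weight exceeds 53): on (d) the weight is 83 less the opposing 29 gives net 54, which does exceed 53, so (d) meets the standard; on (e) the weight is 53, which does not exceed 53, so (e) does not meet the standard.
  Stage II.1 not carried; the complainant fails its burden.
The analysis ends at Stage II.1; the licensee prevails on this issue.
— Issue III —
Stage III.1 — burden on complainant; standard: the balance of probabilities (weight exceeds 52).
    (g): 88 − 36 = 52 ≤ 52 [not met]
  The complainant does not carry Stage III.1.
So the licensee prevails on this issue.
Per-issue: Issue I → complainant; Issue II → licensee; Issue III → licensee. The complainant must prevail on a majority of issues; overall, the licensee prevails.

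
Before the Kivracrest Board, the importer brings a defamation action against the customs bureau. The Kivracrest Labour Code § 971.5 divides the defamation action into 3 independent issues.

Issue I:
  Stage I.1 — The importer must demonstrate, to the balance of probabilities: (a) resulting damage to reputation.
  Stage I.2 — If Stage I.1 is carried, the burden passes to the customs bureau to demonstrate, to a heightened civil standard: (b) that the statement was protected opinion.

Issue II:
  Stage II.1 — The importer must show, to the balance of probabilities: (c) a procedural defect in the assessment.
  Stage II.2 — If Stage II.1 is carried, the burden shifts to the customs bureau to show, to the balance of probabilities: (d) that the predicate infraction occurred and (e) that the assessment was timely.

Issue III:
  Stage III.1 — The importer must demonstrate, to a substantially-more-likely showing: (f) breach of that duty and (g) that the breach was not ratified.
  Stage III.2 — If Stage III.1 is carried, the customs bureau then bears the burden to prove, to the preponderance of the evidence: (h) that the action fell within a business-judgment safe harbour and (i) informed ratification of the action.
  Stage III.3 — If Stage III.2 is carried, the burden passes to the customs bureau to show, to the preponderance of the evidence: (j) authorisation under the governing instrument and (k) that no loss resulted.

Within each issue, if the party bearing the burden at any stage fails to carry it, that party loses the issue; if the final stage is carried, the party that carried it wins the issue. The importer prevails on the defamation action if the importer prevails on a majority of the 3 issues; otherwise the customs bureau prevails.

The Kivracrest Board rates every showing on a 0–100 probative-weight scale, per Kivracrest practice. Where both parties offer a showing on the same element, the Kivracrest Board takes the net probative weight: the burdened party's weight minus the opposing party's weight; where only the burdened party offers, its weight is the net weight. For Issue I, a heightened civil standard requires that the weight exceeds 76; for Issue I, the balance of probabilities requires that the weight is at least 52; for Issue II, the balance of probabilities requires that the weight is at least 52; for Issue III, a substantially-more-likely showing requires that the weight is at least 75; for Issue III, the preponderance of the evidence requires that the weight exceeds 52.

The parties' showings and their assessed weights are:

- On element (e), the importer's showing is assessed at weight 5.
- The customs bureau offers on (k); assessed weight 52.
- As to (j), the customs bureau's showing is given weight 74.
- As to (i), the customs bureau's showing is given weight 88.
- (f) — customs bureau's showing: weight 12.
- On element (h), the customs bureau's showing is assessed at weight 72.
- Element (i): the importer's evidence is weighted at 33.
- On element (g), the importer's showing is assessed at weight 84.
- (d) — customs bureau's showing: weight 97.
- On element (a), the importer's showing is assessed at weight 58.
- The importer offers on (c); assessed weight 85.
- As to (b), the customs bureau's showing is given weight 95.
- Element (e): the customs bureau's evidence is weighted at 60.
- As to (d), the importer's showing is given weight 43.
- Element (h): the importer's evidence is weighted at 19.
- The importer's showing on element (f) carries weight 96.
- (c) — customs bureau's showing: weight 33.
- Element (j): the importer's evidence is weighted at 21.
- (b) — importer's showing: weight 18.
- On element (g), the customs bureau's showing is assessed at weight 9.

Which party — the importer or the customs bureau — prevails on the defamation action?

customs bureau

— Issue I —
Stage I.1 — burden on importer; standard: the balance of probabilities (weight is at least 52).
    (a): 58 ≥ 52 [met]
  The importer carries Stage I.1; the customs bureau now bears the burden.
Stage I.2 — burden on customs bureau; standard: a heightened civil standard (weight exceeds 76).
    (b): 95 − 18 = 77 > 76 [met]
  The customs bureau carries the last stage.
With every stage satisfied, the customs bureau prevails on this issue.
— Issue II —
Stage II.1 — burden on importer; standard: the balance of probabilities (weight is at least 52).
    (c): 85 − 33 = 52 ≥ 52 [met]
  Stage II.1 is satisfied; the onus moves to the customs bureau.
Stage II.2 — burden on customs bureau; standard: the balance of probabilities (weight is at least 52).
    (d): 97 − 43 = 54 ≥ 52 [met]
    (e): 60 − 5 = 55 ≥ 52 [met]
  The customs bureau carries the last stage.
With every stage satisfied, the customs bureau prevails on this issue.
— Issue III —
At Stage III.1 the importer must meet a substantially-more-likely showing (weight is at least 75): on (f) the weight is 96 less the opposing 12 gives net 84, which does reach 75, so (f) meets the standard; on (g) the weight is 84 less the opposing 9 gives net 75, which does reach 75, so (g) meets the standard.
  Stage III.1 is satisfied; the onus moves to the customs bureau.
At Stage III.2 the customs bureau must meet the preponderance of the evidence (weight exceeds 52): on (h) the weight is 72 less the opposing 19 gives net 53, which does exceed 52, so (h) meets the standard; on (i) the weight is 88 less the opposing 33 gives net 55, > 52, so (i) meets the standard.
  Stage III.2 carried; the burden remains with the customs bureau.
At Stage III.3 the customs bureau must meet the preponderance of the evidence (weight exceeds 52): on (j) the weight is 74 less the opposing 21 gives net 53, > 52, so (j) meets the standard; on (k) the weight is 52, ≤ 52, so (k) does not meet the standard.
  Not every element is met, so the customs bureau fails to carry Stage III.3.
The analysis ends at Stage III.3; the importer prevails on this issue.
Per-issue: Issue I → customs bureau; Issue II → customs bureau; Issue III → importer. The importer must prevail on a majority of issues; overall, the customs bureau prevails.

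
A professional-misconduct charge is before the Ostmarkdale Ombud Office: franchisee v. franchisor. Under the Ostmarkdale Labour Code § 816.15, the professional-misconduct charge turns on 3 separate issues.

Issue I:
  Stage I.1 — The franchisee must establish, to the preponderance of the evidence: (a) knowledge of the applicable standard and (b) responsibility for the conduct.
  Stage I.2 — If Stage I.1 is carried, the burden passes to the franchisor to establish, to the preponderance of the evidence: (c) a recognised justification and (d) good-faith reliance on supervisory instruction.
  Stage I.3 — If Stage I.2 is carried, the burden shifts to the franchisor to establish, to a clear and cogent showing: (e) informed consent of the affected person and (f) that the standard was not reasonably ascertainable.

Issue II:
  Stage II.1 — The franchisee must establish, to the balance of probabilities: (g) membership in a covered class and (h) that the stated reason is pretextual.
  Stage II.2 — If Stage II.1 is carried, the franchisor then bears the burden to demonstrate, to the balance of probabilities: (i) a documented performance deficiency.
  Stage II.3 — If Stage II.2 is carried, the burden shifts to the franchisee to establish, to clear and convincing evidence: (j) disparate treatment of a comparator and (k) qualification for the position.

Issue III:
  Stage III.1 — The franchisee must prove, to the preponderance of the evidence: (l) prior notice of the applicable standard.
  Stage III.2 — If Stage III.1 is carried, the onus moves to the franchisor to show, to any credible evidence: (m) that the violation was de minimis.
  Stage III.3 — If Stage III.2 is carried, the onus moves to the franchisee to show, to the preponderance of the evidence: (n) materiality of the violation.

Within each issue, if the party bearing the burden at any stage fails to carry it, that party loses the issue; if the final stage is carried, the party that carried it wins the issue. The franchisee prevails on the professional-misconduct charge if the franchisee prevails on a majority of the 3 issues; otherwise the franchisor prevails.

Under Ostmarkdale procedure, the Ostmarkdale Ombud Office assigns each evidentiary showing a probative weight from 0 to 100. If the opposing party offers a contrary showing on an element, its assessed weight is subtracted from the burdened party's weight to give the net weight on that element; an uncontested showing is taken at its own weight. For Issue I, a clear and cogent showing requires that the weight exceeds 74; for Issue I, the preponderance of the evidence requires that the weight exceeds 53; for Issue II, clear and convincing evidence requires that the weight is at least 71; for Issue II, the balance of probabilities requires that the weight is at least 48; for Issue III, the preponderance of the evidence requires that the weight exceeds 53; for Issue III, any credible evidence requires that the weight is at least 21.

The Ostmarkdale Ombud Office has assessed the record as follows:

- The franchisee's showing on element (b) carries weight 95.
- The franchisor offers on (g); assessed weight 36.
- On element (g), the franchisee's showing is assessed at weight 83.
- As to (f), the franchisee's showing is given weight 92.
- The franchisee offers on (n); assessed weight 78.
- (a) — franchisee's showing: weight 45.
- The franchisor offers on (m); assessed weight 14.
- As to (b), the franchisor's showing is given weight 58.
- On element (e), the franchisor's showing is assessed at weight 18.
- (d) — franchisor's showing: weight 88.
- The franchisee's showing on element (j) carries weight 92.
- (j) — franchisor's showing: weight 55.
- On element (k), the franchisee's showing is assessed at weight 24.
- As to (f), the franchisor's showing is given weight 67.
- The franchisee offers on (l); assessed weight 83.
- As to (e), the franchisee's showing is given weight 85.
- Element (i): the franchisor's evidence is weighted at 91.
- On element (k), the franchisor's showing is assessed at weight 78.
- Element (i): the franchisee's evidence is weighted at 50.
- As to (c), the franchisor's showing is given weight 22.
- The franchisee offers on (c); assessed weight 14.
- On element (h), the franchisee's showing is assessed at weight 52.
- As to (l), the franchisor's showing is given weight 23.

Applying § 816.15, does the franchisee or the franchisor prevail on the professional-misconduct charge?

— Issue I —
At Stage I.1 the franchisee must meet the preponderance of the evidence (weight exceeds 53): on (a) the weight is 45, ≤ 53, so (a) does not meet the standard; on (b) the weight is 95 less the opposing 58 gives net 37, which does not exceed 53, so (b) does not meet the standard.
  The franchisee does not carry Stage I.1.
The analysis ends at Stage I.1; the franchisor prevails on this issue.
— Issue II —
At Stage II.1 the franchisee must meet the balance of probabilities (weight is at least 48): on (g) the weight is 83 less the opposing 36 gives net 47, which does not reach 48, so (g) does not meet the standard; on (h) the weight is 52, which does reach 48, so (h) meets the standard.
  The franchisee does not carry Stage II.1.
The franchisor prevails on this issue.
— Issue III —
At Stage III.1 the franchisee must meet the preponderance of the evidence (weight exceeds 53): on (l) the weight is 83 less the opposing 23 gives net 60, which does exceed 53, so (l) meets the standard.
  Stage III.1 carried; the burden shifts to the franchisor.
At Stage III.2 the franchisor must meet any credible evidence (weight is at least 21): on (m) the weight is 14, < 21, so (m) does not meet the standard.
  Stage III.2 not carried; the franchisor fails its burden.
The franchisee prevails on this issue.
Per-issue: Issue I → franchisor; Issue II → franchisor; Issue III → franchisee. The franchisee must prevail on a majority of issues; overall, the franchisor prevails.

franchisor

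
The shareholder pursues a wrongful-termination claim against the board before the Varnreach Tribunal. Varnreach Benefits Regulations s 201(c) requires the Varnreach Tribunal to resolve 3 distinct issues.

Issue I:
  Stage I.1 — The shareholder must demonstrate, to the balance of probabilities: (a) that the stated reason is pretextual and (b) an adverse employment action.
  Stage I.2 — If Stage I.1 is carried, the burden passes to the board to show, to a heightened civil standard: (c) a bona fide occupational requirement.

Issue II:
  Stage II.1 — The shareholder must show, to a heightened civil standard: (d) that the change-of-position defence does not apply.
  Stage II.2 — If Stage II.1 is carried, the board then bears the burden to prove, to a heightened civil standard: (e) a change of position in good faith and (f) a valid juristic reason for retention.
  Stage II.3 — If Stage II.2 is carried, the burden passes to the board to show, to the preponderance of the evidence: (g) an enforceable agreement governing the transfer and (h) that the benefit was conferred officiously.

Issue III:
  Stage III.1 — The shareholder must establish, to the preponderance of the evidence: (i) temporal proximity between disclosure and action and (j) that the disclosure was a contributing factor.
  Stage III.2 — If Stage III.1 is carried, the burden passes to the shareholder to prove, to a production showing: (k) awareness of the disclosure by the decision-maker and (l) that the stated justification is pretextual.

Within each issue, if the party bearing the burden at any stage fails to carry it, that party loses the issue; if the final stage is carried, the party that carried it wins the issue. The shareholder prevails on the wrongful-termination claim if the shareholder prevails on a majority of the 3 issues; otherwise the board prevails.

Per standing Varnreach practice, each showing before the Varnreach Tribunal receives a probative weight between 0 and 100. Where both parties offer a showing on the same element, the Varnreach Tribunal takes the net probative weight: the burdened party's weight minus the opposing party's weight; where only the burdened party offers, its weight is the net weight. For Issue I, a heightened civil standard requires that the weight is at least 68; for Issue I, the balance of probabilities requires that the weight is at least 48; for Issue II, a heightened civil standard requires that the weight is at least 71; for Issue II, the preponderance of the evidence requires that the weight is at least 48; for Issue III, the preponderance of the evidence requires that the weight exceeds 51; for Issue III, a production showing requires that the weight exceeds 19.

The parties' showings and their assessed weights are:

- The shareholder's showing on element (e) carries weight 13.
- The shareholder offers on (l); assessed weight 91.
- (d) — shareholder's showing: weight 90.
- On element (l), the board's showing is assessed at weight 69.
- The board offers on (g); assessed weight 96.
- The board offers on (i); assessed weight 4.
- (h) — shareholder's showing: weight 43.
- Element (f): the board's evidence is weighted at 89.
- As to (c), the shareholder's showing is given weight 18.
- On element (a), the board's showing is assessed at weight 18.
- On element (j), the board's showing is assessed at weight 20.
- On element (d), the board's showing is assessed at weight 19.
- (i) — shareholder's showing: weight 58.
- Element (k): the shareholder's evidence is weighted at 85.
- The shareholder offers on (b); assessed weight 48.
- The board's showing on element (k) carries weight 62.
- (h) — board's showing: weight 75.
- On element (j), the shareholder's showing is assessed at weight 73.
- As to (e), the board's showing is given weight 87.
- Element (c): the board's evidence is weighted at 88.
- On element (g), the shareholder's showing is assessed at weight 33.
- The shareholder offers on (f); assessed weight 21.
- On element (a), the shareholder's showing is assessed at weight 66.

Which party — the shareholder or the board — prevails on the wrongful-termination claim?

shareholder

— Issue I —
Stage I.1 — burden on shareholder; standard: the balance of probabilities (weight is at least 48).
    (a): 66 − 18 = 48 ≥ 48 [met]
    (b): 48 ≥ 48 [met]
  All elements met. The burden passes to the board.
Stage I.2 — burden on board; standard: a heightened civil standard (weight is at least 68).
    (c): 88 − 18 = 70 ≥ 68 [met]
  The board carries the last stage.
All stages carried — the board prevails on this issue.
— Issue II —
At Stage II.1 the shareholder must meet a heightened civil standard (weight is at least 71): on (d) the weight is 90 less the opposing 19 gives net 71, ≥ 71, so (d) meets the standard.
  Stage II.1 carried; the burden shifts to the board.
At Stage II.2 the board must meet a heightened civil standard (weight is at least 71): on (e) the weight is 87 less the opposing 13 gives net 74, which does reach 71, so (e) meets the standard; on (f) the weight is 89 less the opposing 21 gives net 68, < 71, so (f) does not meet the standard.
  Stage II.2 not carried; the board fails its burden.
The analysis ends at Stage II.2; the shareholder prevails on this issue.
— Issue III —
Stage III.1 — burden on shareholder; standard: the preponderance of the evidence (weight exceeds 51).
    (i): 58 − 4 = 54 > 51 [met]
    (j): 73 − 20 = 53 > 51 [met]
  Stage III.1 is satisfied; the shareholder continues to bear the burden.
Stage III.2 — burden on shareholder; standard: a production showing (weight exceeds 19).
    (k): 85 − 62 = 23 > 19 [met]
    (l): 91 − 69 = 22 > 19 [met]
  All elements met at the final stage.
All stages carried — the shareholder prevails on this issue.
Per-issue: Issue I → board; Issue II → shareholder; Issue III → shareholder. The shareholder must prevail on a majority of issues; overall, the shareholder prevails.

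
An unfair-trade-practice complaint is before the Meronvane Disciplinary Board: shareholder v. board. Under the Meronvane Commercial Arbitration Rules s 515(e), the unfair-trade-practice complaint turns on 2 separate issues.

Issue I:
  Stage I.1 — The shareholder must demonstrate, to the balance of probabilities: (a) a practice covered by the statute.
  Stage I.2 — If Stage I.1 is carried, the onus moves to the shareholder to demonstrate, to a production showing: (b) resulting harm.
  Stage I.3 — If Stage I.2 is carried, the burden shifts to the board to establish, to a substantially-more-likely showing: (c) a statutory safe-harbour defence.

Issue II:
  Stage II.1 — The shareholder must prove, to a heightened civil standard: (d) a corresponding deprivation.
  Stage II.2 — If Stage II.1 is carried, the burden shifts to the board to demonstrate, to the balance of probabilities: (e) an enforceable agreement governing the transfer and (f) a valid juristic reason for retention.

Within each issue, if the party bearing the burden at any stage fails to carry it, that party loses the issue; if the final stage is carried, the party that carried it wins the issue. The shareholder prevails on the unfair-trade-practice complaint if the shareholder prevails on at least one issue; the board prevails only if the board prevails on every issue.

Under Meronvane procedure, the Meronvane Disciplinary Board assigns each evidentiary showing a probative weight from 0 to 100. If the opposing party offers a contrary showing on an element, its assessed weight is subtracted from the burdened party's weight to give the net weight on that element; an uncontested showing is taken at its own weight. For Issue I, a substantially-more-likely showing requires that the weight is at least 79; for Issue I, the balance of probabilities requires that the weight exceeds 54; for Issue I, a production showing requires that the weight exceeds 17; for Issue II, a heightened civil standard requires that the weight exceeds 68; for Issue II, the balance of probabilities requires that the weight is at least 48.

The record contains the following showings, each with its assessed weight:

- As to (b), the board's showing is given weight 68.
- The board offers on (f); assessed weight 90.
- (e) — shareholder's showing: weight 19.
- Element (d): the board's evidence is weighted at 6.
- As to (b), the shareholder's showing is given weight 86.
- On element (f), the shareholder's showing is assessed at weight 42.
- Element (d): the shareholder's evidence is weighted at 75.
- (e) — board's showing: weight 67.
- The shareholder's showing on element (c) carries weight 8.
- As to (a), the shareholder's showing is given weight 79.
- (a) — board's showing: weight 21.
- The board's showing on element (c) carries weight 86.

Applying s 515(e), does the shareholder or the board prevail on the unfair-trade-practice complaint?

shareholder

— Issue I —
Stage I.1 — burden on shareholder; standard: the balance of probabilities (weight exceeds 54).
    (a): 79 − 21 = 58 > 54 [met]
  Stage I.1 carried; the burden remains with the shareholder.
Stage I.2 — burden on shareholder; standard: a production showing (weight exceeds 17).
    (b): 86 − 68 = 18 > 17 [met]
  The shareholder carries Stage I.2; the board now bears the burden.
Stage I.3 — burden on board; standard: a substantially-more-likely showing (weight is at least 79).
    (c): 86 − 8 = 78 < 79 [not met]
  Stage I.3 not carried; the board fails its burden.
The shareholder prevails on this issue.
— Issue II —
At Stage II.1 the shareholder must meet a heightened civil standard (weight exceeds 68): on (d) the weight is 75 less the opposing 6 gives net 69, > 68, so (d) meets the standard.
  All elements met. The burden passes to the board.
At Stage II.2 the board must meet the balance of probabilities (weight is at least 48): on (e) the weight is 67 less the opposing 19 gives net 48, ≥ 48, so (e) meets the standard; on (f) the weight is 90 less the opposing 42 gives net 48, ≥ 48, so (f) meets the standard.
  All elements met at the final stage.
With every stage satisfied, the board prevails on this issue.
Per-issue: Issue I → shareholder; Issue II → board. The shareholder must prevail on at least one issue; overall, the shareholder prevails.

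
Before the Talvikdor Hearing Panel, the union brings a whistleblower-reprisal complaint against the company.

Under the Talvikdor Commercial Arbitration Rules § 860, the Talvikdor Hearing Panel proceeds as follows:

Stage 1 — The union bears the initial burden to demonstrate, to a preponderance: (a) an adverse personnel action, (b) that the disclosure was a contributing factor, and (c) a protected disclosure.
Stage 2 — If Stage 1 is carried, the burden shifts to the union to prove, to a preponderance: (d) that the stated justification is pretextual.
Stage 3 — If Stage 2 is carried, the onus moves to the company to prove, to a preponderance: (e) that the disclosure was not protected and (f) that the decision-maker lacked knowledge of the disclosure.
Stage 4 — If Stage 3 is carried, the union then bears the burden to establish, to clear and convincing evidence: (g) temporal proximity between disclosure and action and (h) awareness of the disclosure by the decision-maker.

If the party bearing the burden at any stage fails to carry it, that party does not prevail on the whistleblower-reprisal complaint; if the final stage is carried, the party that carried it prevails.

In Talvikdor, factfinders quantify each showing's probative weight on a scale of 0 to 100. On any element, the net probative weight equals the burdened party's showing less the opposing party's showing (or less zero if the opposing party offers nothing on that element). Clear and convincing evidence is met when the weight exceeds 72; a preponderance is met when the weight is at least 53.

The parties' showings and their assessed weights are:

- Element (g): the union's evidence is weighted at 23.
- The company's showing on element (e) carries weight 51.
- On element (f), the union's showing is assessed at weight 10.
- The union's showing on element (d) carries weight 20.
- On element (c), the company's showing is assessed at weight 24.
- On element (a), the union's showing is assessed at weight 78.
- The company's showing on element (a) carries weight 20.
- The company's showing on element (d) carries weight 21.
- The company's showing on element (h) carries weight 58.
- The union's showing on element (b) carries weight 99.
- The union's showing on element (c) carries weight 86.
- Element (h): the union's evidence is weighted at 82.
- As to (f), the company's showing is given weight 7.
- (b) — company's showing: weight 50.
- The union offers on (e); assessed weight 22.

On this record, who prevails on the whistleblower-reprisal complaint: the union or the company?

Stage 1 — burden on union; standard: a preponderance (weight is at least 53).
    (a): 78 − 20 = 58 ≥ 53 [met]
    (b): 99 − 50 = 49 < 53 [not met]
    (c): 86 − 24 = 62 ≥ 53 [met]
  Stage 1 not carried; the union fails its burden.
So the company prevails.

company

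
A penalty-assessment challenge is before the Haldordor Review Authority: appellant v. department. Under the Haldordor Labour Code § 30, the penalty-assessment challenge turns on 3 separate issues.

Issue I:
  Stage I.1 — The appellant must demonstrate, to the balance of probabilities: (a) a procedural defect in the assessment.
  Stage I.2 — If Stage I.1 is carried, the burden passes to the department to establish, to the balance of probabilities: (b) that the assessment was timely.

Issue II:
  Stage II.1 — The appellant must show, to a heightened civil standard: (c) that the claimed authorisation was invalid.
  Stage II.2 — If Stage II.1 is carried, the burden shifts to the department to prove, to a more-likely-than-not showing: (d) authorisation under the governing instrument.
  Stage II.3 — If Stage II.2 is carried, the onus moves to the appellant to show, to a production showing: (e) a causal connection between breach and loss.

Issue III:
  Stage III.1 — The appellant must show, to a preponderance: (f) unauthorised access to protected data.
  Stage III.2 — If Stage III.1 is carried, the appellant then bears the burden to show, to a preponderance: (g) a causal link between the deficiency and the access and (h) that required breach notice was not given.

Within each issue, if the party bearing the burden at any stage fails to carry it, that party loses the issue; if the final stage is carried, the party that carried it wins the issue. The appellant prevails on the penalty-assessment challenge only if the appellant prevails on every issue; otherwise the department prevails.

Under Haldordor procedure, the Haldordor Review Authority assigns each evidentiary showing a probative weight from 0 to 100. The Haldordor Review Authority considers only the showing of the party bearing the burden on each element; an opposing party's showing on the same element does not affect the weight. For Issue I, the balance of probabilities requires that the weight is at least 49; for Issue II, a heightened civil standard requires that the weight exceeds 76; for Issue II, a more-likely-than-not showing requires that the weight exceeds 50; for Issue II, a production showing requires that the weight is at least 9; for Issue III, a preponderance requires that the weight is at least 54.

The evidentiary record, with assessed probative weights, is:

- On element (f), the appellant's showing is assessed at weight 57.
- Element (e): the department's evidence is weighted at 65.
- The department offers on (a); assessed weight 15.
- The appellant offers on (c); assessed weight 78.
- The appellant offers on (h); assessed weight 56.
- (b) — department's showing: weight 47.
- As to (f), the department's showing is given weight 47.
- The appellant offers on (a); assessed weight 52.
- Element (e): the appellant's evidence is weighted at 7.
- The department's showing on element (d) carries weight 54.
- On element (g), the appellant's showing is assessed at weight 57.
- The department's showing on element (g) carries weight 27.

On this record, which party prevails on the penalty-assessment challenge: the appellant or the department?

department

— Issue I —
At Stage I.1 the appellant must meet the balance of probabilities (weight is at least 49): on (a) the weight is 52 (the department's 15 is given no effect), which does reach 49, so (a) meets the standard.
  Stage I.1 is satisfied; the onus moves to the department.
At Stage I.2 the department must meet the balance of probabilities (weight is at least 49): on (b) the weight is 47, which does not reach 49, so (b) does not meet the standard.
  Stage I.2 not carried; the department fails its burden.
The appellant prevails on this issue.
— Issue II —
Stage II.1 (appellant, a heightened civil standard, weight exceeds 76): (c) 78 > 76 — meets.
  All elements met. The burden passes to the department.
Stage II.2 (department, a more-likely-than-not showing, weight exceeds 50): (d) 54 > 50 — meets.
  Stage II.2 is satisfied; the onus moves to the appellant.
Stage II.3 (appellant, a production showing, weight is at least 9): (e) 7 (department's 65 disregarded) < 9 — fails.
  Stage II.3 not carried; the appellant fails its burden.
So the department prevails on this issue.
— Issue III —
At Stage III.1 the appellant must meet a preponderance (weight is at least 54): on (f) the weight is 57 (the department's 47 is given no effect), ≥ 54, so (f) meets the standard.
  Stage III.1 carried; the burden remains with the appellant.
At Stage III.2 the appellant must meet a preponderance (weight is at least 54): on (g) the weight is 57 (the department's 27 is given no effect), ≥ 54, so (g) meets the standard; on (h) the weight is 56, ≥ 54, so (h) meets the standard.
  The appellant carries the last stage.
All stages carried — the appellant prevails on this issue.
Per-issue: Issue I → appellant; Issue II → department; Issue III → appellant. The appellant must prevail on every issue; overall, the department prevails.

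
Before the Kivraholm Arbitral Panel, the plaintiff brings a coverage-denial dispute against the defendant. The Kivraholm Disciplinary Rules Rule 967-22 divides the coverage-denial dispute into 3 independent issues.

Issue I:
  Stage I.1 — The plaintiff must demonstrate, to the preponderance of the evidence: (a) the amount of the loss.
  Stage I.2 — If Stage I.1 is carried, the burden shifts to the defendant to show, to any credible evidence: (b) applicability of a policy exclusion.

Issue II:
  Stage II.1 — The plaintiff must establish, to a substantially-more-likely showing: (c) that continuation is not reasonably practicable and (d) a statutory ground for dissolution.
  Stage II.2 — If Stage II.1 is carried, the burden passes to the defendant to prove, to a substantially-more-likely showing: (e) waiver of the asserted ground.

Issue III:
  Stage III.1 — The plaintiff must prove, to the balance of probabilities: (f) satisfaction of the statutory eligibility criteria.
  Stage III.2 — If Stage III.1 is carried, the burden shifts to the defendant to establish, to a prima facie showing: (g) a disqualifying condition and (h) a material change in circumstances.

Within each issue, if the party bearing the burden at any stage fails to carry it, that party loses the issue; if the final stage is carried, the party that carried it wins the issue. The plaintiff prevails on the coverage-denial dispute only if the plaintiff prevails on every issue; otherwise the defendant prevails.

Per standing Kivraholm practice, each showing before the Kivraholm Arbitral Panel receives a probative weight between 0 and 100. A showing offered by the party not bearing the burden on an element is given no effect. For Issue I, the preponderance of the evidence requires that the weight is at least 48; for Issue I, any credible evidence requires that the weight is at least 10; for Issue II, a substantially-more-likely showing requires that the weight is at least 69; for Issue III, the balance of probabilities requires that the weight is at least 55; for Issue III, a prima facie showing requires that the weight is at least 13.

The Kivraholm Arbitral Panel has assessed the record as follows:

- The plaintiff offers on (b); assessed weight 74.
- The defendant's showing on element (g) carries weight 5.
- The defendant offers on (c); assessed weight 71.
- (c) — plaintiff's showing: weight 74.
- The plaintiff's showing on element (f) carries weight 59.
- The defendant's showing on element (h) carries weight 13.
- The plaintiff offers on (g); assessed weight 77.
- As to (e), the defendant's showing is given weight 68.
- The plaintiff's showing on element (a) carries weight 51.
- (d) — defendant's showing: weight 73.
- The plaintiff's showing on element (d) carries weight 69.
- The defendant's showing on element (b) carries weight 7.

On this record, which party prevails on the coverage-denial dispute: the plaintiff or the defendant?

— Issue I —
Stage I.1 (plaintiff, the preponderance of the evidence, weight is at least 48): (a) 51 ≥ 48 — meets.
  Stage I.1 carried; the burden shifts to the defendant.
Stage I.2 (defendant, any credible evidence, weight is at least 10): (b) 7 (plaintiff's 74 disregarded) < 10 — fails.
  The defendant does not carry Stage I.2.
So the plaintiff prevails on this issue.
— Issue II —
Stage II.1 — burden on plaintiff; standard: a substantially-more-likely showing (weight is at least 69).
    (c): 74 (defendant's 71 disregarded) ≥ 69 [met]
    (d): 69 (defendant's 73 disregarded) ≥ 69 [met]
  All elements met. The burden passes to the defendant.
Stage II.2 — burden on defendant; standard: a substantially-more-likely showing (weight is at least 69).
    (e): 68 < 69 [not met]
  Not every element is met, so the defendant fails to carry Stage II.2.
The plaintiff prevails on this issue.
— Issue III —
Stage III.1 — burden on plaintiff; standard: the balance of probabilities (weight is at least 55).
    (f): 59 ≥ 55 [met]
  All elements met. The burden passes to the defendant.
Stage III.2 — burden on defendant; standard: a prima facie showing (weight is at least 13).
    (g): 5 (plaintiff's 77 disregarded) < 13 [not met]
    (h): 13 ≥ 13 [met]
  Not every element is met, so the defendant fails to carry Stage III.2.
The analysis ends at Stage III.2; the plaintiff prevails on this issue.
Per-issue: Issue I → plaintiff; Issue II → plaintiff; Issue III → plaintiff. The plaintiff must prevail on every issue; overall, the plaintiff prevails.

plaintiff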